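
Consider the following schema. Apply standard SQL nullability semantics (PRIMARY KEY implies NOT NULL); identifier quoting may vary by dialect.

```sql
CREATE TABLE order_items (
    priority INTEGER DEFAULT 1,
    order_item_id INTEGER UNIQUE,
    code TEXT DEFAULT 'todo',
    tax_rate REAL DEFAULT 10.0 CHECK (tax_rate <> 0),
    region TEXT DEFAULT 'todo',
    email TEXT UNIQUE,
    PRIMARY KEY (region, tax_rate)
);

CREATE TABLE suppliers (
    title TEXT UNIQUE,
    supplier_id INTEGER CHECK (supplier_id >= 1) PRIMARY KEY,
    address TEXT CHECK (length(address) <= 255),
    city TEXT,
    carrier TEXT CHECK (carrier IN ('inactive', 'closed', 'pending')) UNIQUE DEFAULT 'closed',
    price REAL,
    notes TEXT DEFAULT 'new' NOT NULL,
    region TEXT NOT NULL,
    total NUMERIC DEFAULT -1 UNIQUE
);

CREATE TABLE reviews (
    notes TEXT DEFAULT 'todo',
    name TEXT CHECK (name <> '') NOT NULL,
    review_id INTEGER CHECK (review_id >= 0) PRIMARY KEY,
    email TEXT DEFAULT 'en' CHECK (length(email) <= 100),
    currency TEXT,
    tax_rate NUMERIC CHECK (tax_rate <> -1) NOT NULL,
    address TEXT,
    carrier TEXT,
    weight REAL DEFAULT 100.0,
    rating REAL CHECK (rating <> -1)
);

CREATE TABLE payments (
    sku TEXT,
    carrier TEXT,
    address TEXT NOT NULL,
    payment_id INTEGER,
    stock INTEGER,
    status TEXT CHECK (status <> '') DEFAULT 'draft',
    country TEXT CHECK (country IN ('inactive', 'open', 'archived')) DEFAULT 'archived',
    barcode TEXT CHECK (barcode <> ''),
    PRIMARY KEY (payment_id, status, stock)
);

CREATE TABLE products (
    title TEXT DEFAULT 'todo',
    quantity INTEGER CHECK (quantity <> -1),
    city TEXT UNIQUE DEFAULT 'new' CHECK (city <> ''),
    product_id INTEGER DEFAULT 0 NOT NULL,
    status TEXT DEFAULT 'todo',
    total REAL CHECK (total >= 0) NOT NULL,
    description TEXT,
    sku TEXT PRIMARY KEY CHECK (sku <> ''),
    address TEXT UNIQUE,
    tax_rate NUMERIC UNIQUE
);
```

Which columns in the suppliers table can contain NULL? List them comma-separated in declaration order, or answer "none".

title, address, city, carrier, price, total

- title: UNIQUE does not imply NOT NULL → nullable.
- supplier_id: part of the PRIMARY KEY, which implies NOT NULL → not nullable.
- address: CHECK does not forbid NULL (a CHECK constraint passes when its expression is NULL) → nullable.
- city: no NOT NULL constraint applies → nullable.
- carrier: CHECK does not forbid NULL (a CHECK constraint passes when its expression is NULL) → nullable.
- price: no NOT NULL constraint applies → nullable.
- notes: declared NOT NULL → not nullable.
- region: declared NOT NULL → not nullable.
- total: UNIQUE does not imply NOT NULL → nullable.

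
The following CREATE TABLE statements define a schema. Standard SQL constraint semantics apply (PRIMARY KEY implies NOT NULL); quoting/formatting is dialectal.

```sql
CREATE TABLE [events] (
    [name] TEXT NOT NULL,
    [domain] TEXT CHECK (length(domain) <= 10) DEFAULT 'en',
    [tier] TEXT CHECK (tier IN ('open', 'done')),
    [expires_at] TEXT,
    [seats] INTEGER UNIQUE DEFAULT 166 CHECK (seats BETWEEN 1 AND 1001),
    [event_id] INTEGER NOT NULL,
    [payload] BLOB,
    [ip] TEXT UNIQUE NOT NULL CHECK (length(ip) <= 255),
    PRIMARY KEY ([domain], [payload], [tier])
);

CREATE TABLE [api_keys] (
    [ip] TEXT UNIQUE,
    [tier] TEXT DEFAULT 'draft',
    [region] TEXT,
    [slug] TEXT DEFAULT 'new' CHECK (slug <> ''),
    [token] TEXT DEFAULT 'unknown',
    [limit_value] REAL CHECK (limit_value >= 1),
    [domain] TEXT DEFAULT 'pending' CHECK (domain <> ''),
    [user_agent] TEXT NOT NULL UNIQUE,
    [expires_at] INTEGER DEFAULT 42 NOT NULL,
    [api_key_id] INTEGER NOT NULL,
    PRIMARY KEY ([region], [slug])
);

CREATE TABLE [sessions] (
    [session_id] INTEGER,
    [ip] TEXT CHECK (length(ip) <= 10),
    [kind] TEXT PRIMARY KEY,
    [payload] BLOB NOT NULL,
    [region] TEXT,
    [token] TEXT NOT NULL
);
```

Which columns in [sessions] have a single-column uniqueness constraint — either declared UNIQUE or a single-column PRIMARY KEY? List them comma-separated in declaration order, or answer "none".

kind

- session_id: no UNIQUE or single-column PK constraint.
- ip: no UNIQUE or single-column PK constraint.
- kind: single-column PRIMARY KEY → unique.
- payload: no UNIQUE or single-column PK constraint.
- region: no UNIQUE or single-column PK constraint.
- token: no UNIQUE or single-column PK constraint.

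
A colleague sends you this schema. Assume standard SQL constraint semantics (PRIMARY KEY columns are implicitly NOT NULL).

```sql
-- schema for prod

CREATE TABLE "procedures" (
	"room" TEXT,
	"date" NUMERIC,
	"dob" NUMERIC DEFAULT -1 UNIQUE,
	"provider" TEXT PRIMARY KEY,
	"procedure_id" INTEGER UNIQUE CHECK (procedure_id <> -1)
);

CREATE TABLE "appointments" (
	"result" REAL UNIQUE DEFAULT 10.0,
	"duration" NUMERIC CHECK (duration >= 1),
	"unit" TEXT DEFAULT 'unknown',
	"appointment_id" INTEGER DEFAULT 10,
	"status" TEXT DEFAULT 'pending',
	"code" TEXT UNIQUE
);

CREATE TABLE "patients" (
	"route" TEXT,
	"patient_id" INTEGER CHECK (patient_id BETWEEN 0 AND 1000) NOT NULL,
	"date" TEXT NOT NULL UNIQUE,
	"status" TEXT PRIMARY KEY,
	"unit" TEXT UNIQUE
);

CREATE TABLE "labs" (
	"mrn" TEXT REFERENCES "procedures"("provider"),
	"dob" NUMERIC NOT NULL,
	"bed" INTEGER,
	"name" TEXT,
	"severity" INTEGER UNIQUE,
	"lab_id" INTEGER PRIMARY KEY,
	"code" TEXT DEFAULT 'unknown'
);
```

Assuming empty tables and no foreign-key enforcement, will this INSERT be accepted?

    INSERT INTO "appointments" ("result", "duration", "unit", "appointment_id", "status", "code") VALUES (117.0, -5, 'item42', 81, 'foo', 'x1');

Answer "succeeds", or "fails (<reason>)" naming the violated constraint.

fails (CHECK on duration)

The value -5 for duration violates CHECK (duration >= 1).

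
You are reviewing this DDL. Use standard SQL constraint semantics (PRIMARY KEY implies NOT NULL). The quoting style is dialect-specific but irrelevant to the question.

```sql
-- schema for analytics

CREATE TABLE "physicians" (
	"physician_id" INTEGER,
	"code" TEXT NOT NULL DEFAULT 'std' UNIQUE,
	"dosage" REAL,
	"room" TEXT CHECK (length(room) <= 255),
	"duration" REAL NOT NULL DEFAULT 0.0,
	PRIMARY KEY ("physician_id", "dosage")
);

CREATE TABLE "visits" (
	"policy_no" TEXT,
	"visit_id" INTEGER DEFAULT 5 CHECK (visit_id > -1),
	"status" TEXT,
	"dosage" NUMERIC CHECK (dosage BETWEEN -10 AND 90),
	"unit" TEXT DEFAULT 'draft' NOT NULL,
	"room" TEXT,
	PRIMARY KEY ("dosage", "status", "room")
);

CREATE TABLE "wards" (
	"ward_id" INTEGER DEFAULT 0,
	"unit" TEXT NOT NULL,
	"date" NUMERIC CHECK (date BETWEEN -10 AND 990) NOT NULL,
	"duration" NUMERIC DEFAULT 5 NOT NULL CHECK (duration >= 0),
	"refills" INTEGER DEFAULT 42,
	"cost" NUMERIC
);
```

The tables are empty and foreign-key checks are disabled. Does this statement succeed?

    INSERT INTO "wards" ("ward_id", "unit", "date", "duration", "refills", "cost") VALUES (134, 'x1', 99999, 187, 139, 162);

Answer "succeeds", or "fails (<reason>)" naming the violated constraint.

The value 99999 for date violates CHECK (date BETWEEN -10 AND 990).

fails (CHECK on date)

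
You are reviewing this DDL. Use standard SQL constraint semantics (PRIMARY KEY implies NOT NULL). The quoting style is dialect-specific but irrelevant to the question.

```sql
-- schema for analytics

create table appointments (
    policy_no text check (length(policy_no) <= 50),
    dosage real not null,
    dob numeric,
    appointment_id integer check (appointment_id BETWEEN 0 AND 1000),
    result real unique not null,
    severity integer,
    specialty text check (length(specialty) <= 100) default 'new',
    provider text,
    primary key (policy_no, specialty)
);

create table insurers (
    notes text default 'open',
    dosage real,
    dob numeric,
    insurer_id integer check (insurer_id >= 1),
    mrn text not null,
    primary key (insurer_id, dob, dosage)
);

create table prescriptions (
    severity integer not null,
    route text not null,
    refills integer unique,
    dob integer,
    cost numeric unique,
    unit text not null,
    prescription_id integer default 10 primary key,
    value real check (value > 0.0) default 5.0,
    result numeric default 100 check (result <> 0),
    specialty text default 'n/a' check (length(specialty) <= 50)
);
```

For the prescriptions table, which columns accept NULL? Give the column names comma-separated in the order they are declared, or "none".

- severity: declared NOT NULL → not nullable.
- route: declared NOT NULL → not nullable.
- refills: UNIQUE does not imply NOT NULL → nullable.
- dob: no NOT NULL constraint applies → nullable.
- cost: UNIQUE does not imply NOT NULL → nullable.
- unit: declared NOT NULL → not nullable.
- prescription_id: part of the PRIMARY KEY, which implies NOT NULL → not nullable.
- value: CHECK does not forbid NULL (a CHECK constraint passes when its expression is NULL) → nullable.
- result: CHECK does not forbid NULL (a CHECK constraint passes when its expression is NULL) → nullable.
- specialty: CHECK does not forbid NULL (a CHECK constraint passes when its expression is NULL) → nullable.

refills, dob, cost, value, result, specialty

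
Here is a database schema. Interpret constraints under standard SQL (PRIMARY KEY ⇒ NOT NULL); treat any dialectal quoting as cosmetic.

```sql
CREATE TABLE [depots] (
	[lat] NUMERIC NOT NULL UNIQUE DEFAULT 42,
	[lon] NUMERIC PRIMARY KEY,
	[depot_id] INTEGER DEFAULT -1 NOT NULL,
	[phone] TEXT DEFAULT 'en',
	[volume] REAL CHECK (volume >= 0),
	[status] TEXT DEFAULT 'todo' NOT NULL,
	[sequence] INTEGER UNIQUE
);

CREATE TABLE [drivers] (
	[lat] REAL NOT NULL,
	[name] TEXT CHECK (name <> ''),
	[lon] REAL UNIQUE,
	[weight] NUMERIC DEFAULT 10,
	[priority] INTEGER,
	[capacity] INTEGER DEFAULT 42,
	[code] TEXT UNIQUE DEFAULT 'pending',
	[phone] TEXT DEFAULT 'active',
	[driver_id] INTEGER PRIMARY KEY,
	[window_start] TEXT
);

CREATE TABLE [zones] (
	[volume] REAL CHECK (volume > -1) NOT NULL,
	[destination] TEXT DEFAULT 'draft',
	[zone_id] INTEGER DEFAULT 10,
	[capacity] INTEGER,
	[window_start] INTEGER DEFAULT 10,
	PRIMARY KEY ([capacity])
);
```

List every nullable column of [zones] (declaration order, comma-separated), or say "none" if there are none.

destination, zone_id, window_start

- volume: declared NOT NULL → not nullable.
- destination: DEFAULT only fills an omitted column; an explicit NULL is still allowed → nullable.
- zone_id: DEFAULT only fills an omitted column; an explicit NULL is still allowed → nullable.
- capacity: part of the PRIMARY KEY, which implies NOT NULL → not nullable.
- window_start: DEFAULT only fills an omitted column; an explicit NULL is still allowed → nullable.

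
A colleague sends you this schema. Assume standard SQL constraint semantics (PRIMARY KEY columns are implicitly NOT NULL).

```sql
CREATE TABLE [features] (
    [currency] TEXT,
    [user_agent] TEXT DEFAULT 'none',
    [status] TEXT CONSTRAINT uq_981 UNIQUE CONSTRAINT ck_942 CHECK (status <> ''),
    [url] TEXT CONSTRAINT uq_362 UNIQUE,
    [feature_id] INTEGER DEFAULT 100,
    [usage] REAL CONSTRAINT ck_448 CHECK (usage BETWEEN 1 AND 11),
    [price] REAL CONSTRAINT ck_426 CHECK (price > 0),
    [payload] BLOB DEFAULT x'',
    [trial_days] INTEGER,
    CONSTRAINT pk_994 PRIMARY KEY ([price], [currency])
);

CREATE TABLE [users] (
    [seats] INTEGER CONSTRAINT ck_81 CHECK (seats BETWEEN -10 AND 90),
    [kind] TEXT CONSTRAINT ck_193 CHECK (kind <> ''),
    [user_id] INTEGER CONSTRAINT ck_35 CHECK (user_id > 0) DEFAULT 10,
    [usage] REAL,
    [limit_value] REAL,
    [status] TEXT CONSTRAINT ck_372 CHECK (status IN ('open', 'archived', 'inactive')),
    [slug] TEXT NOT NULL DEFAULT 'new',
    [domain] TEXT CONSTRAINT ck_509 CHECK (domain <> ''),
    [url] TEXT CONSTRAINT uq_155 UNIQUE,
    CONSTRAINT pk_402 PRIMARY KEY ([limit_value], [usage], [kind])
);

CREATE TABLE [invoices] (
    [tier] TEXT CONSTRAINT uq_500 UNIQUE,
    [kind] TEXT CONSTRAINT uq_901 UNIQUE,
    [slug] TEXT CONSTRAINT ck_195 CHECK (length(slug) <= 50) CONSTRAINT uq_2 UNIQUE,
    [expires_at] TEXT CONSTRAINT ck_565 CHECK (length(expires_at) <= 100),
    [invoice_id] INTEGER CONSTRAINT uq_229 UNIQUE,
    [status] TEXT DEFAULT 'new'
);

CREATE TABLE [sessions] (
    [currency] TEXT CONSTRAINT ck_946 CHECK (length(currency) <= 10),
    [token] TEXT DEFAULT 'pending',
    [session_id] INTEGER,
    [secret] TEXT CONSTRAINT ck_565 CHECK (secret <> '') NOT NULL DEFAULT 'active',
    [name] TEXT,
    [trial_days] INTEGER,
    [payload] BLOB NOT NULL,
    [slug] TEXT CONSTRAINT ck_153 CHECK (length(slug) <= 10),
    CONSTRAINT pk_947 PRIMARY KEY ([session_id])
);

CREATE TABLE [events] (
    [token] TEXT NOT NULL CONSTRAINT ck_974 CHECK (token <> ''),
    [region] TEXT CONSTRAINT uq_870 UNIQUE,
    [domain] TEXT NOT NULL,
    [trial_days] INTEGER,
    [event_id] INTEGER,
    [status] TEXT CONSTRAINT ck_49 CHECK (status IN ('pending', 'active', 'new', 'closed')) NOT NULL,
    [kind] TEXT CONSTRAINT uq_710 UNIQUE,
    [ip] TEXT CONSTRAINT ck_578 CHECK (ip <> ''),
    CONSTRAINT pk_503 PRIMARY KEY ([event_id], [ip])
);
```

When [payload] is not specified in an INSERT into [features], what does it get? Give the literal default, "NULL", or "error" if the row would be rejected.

x''

payload has an explicit DEFAULT x''.
When the column is omitted from an INSERT, that default is used.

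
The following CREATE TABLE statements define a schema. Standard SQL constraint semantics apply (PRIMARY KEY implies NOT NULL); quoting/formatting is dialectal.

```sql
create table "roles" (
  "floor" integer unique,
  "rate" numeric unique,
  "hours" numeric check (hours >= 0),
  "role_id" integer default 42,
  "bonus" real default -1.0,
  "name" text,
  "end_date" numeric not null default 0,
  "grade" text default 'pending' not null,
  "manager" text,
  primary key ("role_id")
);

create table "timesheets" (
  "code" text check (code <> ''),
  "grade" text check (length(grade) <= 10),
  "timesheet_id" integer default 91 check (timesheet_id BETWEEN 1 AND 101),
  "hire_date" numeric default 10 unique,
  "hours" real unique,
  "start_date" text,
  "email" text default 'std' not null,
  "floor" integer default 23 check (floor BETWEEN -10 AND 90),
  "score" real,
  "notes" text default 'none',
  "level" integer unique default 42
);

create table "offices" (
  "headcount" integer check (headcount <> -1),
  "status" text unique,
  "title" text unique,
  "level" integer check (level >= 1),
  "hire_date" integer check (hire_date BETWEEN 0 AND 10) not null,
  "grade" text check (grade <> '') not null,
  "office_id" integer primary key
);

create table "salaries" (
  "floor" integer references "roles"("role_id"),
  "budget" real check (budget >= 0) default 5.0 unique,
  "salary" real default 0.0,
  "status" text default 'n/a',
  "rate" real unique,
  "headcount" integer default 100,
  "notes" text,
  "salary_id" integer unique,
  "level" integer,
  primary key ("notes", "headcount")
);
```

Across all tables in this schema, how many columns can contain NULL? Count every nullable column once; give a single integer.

27

roles: 6 nullable (floor, rate, hours, bonus, name, manager — PK (role_id) and explicit NOT NULL columns excluded).
timesheets: 10 nullable (code, grade, timesheet_id, hire_date, hours, start_date, floor, score, notes, level — PK none and explicit NOT NULL columns excluded).
offices: 4 nullable (headcount, status, title, level — PK (office_id) and explicit NOT NULL columns excluded).
salaries: 7 nullable (floor, budget, salary, status, rate, salary_id, level — PK (notes, headcount) and explicit NOT NULL columns excluded).
Total: 6 + 10 + 4 + 7 = 27.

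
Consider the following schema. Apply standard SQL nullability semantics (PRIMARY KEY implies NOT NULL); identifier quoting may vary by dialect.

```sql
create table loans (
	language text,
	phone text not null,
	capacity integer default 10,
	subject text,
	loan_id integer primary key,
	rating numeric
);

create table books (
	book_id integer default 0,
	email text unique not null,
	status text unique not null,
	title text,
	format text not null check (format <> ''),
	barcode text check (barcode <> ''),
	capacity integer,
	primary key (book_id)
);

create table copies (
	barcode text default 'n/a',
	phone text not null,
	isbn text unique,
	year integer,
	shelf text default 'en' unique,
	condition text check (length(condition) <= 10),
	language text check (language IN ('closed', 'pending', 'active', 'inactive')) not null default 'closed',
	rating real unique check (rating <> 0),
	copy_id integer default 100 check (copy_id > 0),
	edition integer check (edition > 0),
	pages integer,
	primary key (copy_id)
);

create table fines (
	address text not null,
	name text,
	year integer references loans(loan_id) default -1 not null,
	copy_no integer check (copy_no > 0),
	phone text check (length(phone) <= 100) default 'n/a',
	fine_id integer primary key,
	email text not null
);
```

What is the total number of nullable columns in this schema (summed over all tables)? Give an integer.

loans: 4 nullable (language, capacity, subject, rating — PK (loan_id) and explicit NOT NULL columns excluded).
books: 3 nullable (title, barcode, capacity — PK (book_id) and explicit NOT NULL columns excluded).
copies: 8 nullable (barcode, isbn, year, shelf, condition, rating, edition, pages — PK (copy_id) and explicit NOT NULL columns excluded).
fines: 3 nullable (name, copy_no, phone — PK (fine_id) and explicit NOT NULL columns excluded).
Total: 4 + 3 + 8 + 3 = 18.

18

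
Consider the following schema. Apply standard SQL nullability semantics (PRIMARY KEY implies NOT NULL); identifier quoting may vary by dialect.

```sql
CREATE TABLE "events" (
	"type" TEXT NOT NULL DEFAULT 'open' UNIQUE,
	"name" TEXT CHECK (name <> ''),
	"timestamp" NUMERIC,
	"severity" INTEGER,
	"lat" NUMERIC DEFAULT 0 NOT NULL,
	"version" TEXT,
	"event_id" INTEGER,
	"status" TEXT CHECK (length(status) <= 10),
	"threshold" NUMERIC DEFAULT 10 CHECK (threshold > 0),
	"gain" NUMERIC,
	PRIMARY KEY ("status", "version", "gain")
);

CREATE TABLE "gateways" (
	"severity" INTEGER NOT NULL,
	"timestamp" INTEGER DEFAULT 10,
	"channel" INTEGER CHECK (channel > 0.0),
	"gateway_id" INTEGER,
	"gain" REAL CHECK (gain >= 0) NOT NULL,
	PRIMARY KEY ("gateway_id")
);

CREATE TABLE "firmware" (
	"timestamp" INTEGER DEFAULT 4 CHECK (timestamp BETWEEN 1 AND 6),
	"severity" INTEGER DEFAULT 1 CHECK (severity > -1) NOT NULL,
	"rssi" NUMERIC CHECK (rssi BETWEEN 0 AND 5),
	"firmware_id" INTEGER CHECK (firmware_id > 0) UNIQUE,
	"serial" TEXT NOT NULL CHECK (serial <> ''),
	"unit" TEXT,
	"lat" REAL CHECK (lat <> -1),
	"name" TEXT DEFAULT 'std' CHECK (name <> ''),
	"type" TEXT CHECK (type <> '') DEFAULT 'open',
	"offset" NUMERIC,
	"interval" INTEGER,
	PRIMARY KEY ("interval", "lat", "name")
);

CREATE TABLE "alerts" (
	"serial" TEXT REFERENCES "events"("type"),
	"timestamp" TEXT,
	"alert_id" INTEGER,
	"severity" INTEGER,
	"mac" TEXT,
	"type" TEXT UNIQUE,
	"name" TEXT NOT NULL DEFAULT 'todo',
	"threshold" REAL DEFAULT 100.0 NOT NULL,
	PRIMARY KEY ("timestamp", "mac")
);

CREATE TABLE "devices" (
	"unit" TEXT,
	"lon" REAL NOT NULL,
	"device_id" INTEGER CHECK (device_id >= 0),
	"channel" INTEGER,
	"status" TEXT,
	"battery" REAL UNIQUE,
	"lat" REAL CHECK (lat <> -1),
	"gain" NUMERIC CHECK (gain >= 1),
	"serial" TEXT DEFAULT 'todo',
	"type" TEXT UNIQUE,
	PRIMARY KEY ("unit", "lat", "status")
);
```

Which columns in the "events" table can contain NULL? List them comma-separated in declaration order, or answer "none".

- type: declared NOT NULL → not nullable.
- name: CHECK does not forbid NULL (a CHECK constraint passes when its expression is NULL) → nullable.
- timestamp: no NOT NULL constraint applies → nullable.
- severity: no NOT NULL constraint applies → nullable.
- lat: declared NOT NULL → not nullable.
- version: part of the PRIMARY KEY, which implies NOT NULL → not nullable.
- event_id: no NOT NULL constraint applies → nullable.
- status: part of the PRIMARY KEY, which implies NOT NULL → not nullable.
- threshold: CHECK does not forbid NULL (a CHECK constraint passes when its expression is NULL) → nullable.
- gain: part of the PRIMARY KEY, which implies NOT NULL → not nullable.

name, timestamp, severity, event_id, threshold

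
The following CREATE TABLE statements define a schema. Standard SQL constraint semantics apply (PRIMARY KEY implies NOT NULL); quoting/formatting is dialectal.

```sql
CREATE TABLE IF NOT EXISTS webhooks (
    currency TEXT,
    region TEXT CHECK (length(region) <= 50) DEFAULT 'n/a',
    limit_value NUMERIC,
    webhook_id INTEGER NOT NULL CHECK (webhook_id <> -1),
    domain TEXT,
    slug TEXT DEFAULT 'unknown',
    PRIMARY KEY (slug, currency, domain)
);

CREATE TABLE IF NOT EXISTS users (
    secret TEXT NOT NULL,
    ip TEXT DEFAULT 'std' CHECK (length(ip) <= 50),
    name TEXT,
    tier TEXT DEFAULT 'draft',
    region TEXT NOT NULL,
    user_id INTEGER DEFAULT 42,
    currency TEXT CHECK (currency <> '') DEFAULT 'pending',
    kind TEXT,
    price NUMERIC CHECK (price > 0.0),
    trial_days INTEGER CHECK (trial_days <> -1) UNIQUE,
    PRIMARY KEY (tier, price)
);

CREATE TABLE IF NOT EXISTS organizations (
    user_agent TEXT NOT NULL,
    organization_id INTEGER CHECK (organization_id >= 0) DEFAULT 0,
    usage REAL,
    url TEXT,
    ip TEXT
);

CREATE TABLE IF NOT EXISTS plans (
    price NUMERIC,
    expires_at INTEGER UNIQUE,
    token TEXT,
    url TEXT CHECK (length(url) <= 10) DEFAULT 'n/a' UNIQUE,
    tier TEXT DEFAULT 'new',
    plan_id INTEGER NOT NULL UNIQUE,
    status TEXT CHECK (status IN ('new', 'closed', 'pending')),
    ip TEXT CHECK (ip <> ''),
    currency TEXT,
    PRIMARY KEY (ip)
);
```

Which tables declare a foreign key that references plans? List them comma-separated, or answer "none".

No REFERENCES clause anywhere in the schema names plans.

none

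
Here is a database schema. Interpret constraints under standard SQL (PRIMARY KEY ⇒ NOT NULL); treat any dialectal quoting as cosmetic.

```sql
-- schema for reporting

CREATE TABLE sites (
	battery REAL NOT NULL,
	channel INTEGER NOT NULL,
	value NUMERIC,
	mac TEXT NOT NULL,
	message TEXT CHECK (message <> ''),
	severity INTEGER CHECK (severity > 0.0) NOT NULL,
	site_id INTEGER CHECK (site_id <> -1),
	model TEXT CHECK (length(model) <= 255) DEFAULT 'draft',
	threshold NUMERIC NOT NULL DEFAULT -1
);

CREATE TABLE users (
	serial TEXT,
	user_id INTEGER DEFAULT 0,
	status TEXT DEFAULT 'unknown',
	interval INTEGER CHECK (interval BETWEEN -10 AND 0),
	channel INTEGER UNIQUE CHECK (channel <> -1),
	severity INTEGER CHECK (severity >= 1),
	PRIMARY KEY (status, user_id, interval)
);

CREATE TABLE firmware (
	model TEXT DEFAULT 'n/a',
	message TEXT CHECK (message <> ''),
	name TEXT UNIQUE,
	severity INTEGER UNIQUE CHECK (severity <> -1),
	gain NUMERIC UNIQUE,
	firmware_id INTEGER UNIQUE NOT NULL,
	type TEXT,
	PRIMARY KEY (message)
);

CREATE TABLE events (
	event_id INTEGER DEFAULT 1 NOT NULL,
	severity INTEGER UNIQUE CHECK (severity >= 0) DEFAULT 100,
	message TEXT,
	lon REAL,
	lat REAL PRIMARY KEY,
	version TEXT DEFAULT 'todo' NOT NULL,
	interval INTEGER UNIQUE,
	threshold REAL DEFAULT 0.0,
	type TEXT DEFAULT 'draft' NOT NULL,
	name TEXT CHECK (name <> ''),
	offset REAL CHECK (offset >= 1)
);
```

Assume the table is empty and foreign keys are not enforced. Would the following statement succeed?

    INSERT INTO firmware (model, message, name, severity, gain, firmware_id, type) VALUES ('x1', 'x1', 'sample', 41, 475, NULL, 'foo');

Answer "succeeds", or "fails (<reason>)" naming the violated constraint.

fails (NOT NULL on firmware_id)

firmware_id is explicitly set to NULL, but firmware_id is declared NOT NULL.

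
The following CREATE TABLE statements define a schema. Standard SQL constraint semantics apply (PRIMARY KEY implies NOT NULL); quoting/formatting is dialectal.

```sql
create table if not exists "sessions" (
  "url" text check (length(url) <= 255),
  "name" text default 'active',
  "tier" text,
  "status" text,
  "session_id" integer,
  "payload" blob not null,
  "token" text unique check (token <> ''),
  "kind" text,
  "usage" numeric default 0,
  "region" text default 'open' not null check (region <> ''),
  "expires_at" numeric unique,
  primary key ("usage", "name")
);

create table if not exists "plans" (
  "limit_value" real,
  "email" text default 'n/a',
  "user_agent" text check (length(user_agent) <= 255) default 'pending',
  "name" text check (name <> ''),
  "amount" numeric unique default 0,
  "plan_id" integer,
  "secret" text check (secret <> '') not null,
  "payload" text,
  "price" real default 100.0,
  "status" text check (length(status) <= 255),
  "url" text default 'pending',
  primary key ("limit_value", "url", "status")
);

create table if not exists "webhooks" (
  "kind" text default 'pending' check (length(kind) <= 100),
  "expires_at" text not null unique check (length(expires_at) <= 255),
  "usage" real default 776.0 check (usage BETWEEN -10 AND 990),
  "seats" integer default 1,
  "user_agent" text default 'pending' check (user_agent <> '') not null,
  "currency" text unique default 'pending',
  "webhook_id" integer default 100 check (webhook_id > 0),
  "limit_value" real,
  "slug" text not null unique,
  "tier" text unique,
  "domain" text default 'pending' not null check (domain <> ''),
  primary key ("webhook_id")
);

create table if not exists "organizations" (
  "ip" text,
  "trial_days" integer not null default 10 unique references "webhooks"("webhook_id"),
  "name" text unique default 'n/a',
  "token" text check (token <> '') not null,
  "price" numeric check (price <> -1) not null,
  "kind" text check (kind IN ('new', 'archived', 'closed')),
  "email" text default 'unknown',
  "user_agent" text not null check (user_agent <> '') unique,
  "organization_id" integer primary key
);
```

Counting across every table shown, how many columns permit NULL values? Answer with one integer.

24

sessions: 7 nullable (url, tier, status, session_id, token, kind, expires_at — PK (usage, name) and explicit NOT NULL columns excluded).
plans: 7 nullable (email, user_agent, name, amount, plan_id, payload, price — PK (limit_value, url, status) and explicit NOT NULL columns excluded).
webhooks: 6 nullable (kind, usage, seats, currency, limit_value, tier — PK (webhook_id) and explicit NOT NULL columns excluded).
organizations: 4 nullable (ip, name, kind, email — PK (organization_id) and explicit NOT NULL columns excluded).
Total: 7 + 7 + 6 + 4 = 24.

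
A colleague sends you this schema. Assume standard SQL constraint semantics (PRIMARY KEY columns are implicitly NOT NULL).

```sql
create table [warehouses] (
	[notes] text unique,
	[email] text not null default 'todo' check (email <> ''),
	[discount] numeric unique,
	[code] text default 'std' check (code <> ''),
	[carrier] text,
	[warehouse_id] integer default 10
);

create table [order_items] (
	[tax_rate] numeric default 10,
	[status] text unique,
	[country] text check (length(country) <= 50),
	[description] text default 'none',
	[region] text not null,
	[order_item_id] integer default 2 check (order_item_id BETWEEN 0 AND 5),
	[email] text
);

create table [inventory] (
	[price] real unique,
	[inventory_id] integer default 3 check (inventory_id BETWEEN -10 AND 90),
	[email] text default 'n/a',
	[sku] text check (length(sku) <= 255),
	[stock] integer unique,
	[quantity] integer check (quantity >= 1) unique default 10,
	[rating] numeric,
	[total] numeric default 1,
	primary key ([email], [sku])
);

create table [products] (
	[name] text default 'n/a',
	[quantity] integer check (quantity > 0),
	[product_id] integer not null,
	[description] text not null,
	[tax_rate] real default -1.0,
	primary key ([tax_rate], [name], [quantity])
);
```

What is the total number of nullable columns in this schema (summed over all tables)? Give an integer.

warehouses: 5 nullable (notes, discount, code, carrier, warehouse_id — PK none and explicit NOT NULL columns excluded).
order_items: 6 nullable (tax_rate, status, country, description, order_item_id, email — PK none and explicit NOT NULL columns excluded).
inventory: 6 nullable (price, inventory_id, stock, quantity, rating, total — PK (email, sku) and explicit NOT NULL columns excluded).
products: 0 nullable (none — PK (tax_rate, name, quantity) and explicit NOT NULL columns excluded).
Total: 5 + 6 + 6 + 0 = 17.

17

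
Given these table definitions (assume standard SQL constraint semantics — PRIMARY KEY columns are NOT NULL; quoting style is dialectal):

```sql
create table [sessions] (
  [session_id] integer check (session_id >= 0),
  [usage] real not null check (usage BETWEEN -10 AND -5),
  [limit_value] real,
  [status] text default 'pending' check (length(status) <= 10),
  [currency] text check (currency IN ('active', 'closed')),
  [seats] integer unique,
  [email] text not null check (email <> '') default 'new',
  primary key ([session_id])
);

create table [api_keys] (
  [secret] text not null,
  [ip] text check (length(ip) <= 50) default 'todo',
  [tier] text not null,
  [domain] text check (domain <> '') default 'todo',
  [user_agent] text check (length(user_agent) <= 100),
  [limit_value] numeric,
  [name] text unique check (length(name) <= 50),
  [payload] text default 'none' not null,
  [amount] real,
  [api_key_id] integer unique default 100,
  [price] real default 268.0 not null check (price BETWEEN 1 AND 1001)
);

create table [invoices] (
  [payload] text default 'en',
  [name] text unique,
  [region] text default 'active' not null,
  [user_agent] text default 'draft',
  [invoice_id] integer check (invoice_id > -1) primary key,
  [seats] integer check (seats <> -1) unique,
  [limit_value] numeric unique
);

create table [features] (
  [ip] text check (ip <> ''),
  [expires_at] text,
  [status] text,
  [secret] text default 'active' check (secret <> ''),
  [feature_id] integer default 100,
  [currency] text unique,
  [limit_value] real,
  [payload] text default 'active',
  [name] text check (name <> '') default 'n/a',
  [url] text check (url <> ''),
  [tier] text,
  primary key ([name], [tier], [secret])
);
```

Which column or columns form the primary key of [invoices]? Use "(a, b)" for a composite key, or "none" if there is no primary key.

invoice_id

invoice_id is declared PRIMARY KEY inline on the column.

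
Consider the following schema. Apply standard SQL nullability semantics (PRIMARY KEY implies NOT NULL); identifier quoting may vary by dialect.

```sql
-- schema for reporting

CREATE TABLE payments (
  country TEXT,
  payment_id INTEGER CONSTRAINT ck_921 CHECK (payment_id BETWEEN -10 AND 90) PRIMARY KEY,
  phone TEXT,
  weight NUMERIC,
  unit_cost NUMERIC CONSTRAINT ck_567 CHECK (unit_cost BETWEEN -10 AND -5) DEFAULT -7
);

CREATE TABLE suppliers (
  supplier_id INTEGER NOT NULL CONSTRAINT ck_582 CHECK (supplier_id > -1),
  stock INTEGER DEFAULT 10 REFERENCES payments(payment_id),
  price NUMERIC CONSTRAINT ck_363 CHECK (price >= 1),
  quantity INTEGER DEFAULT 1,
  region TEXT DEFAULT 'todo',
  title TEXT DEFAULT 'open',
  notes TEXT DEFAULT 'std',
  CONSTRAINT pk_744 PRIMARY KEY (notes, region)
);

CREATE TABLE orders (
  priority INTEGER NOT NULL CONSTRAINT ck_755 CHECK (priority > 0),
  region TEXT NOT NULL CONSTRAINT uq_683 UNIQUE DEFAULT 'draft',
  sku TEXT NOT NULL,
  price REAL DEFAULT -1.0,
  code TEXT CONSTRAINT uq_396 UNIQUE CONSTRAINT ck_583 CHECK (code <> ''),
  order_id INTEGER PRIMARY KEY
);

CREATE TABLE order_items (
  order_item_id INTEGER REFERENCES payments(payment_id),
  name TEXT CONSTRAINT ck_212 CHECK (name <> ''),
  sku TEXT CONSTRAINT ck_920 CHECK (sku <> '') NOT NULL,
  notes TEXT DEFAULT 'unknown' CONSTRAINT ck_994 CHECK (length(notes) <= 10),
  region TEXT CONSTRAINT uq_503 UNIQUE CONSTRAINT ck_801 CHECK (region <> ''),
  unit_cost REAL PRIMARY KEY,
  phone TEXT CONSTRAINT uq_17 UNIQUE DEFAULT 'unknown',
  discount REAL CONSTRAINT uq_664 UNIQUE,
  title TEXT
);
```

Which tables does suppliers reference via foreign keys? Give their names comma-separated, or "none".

payments

- stock REFERENCES payments(payment_id).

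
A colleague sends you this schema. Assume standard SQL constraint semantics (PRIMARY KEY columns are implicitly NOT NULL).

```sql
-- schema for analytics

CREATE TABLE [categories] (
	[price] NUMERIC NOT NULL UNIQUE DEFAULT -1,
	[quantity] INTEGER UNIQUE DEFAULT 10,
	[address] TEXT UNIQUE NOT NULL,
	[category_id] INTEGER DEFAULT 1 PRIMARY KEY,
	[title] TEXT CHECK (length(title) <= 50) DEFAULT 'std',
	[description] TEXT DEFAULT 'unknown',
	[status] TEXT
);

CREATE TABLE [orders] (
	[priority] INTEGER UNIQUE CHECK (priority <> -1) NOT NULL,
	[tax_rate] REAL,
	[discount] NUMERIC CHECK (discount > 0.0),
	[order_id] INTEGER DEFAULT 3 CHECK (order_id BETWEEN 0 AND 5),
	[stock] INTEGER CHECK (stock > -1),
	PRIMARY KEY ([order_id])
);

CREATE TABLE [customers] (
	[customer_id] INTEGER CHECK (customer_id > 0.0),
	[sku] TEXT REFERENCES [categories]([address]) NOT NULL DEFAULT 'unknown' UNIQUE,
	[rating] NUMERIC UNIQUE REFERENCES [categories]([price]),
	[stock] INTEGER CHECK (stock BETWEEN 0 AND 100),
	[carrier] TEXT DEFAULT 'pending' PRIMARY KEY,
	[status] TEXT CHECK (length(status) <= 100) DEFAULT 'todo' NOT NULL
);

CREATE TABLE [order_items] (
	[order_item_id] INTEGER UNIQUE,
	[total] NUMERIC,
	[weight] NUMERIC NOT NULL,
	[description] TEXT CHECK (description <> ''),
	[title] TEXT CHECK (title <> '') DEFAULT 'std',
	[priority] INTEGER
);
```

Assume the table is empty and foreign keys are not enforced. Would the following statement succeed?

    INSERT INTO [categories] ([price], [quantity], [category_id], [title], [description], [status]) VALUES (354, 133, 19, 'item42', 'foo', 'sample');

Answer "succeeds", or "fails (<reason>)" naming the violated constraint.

fails (NOT NULL on address)

address is omitted from the column list and has no DEFAULT, so it would receive NULL.
But address is declared NOT NULL.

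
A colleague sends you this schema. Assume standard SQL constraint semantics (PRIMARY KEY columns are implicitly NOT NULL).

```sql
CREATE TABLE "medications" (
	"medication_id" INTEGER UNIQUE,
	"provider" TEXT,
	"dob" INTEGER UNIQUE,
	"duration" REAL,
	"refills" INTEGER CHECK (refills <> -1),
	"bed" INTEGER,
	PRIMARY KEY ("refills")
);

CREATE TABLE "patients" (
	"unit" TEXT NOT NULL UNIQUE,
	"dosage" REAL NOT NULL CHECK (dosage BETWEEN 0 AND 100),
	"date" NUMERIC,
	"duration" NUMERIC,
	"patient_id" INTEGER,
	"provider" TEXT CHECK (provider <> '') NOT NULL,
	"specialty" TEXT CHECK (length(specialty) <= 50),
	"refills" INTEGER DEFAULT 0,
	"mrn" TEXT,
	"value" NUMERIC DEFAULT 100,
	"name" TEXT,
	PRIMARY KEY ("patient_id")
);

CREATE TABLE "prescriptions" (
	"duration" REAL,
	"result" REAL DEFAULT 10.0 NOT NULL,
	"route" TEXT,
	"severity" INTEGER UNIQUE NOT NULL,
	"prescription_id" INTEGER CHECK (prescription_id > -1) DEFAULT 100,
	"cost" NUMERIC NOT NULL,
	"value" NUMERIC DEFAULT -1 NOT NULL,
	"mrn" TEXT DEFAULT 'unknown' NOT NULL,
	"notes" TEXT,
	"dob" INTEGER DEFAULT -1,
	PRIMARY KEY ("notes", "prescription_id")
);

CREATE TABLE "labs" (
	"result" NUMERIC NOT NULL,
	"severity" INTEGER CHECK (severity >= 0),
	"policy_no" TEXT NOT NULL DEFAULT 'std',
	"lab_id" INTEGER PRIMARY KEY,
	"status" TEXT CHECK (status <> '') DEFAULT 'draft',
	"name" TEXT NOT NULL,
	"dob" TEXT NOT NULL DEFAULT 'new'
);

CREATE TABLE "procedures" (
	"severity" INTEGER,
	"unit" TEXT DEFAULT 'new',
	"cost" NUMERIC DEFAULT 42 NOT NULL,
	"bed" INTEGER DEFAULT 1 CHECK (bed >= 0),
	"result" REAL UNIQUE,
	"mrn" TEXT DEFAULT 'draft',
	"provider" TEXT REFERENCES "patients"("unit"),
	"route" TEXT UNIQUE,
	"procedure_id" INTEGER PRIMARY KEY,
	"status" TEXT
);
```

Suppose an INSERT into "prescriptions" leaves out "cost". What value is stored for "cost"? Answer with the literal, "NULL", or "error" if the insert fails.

error

cost has no DEFAULT clause.
Omitting it would insert NULL, but it is declared NOT NULL, so the INSERT fails.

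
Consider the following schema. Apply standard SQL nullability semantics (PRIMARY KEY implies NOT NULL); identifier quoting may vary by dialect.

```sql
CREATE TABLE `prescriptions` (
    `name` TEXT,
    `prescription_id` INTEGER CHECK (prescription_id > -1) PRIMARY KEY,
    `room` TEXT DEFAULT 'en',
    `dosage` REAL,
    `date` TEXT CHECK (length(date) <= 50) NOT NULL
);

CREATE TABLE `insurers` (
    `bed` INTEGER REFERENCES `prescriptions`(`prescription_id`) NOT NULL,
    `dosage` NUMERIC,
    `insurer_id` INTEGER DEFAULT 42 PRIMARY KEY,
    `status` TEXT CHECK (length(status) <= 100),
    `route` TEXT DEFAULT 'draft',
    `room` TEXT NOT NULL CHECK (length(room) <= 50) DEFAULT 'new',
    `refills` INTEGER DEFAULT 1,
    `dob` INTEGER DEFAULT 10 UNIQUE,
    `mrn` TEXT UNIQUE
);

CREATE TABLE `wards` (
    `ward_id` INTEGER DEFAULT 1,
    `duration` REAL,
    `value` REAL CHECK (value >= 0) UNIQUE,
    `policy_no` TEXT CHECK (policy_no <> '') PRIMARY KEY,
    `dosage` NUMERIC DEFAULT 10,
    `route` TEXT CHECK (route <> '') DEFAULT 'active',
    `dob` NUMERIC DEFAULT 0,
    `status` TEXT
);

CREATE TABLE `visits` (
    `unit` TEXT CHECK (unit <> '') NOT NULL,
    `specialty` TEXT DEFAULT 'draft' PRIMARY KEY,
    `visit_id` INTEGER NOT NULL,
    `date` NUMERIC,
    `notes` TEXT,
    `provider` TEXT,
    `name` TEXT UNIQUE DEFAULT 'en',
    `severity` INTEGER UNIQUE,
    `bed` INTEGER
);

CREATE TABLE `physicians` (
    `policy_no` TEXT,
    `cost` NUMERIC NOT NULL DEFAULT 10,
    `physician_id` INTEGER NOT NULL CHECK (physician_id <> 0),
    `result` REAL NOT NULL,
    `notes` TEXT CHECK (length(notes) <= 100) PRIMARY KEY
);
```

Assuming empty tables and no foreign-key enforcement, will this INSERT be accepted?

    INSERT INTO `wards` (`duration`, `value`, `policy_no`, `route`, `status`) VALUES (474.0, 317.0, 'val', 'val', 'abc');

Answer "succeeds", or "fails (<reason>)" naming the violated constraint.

NOT NULL columns: policy_no is supplied.
CHECK constraints: 317.0 satisfies (value >= 0); 'val' satisfies (policy_no <> ''); 'val' satisfies (route <> '').
No constraint is violated.

succeeds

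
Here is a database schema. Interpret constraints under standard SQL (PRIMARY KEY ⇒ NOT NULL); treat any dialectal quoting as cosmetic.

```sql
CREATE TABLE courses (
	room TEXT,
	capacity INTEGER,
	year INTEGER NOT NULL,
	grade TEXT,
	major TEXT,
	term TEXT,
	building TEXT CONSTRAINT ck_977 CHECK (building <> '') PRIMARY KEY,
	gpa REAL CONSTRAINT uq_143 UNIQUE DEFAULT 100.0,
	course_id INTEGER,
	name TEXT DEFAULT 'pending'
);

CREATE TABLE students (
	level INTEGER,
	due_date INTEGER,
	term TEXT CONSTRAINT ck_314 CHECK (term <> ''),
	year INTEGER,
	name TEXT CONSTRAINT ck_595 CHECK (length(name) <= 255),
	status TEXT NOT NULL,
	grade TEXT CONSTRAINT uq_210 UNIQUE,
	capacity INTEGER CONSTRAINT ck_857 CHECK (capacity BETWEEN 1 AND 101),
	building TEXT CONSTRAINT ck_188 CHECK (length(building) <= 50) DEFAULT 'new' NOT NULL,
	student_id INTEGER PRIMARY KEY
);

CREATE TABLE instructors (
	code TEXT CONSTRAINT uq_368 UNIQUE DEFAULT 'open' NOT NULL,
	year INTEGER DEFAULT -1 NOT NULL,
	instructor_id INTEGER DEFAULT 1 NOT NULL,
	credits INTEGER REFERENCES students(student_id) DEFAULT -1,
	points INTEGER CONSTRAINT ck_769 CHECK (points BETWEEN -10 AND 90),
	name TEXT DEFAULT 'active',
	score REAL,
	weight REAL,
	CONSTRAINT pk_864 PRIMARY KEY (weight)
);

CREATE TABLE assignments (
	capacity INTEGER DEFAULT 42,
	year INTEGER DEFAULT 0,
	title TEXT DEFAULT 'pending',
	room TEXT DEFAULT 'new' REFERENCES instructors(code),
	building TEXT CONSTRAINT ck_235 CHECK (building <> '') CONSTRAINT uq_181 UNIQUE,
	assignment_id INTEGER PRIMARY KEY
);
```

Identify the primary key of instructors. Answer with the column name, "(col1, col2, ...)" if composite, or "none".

weight

weight is declared PRIMARY KEY as a table-level PRIMARY KEY clause.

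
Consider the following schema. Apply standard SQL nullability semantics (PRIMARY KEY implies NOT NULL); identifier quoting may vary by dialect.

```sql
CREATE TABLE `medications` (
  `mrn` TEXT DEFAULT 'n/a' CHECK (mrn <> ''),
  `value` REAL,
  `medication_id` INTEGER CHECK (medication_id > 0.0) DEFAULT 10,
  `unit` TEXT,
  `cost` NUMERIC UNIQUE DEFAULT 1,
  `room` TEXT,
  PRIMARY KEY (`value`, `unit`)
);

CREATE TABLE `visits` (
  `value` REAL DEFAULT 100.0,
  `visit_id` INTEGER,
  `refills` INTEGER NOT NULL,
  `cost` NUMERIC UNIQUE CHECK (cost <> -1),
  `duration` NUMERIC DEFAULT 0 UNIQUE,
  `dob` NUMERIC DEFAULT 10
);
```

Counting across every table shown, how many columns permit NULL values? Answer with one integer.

medications: 4 nullable (mrn, medication_id, cost, room — PK (value, unit) and explicit NOT NULL columns excluded).
visits: 5 nullable (value, visit_id, cost, duration, dob — PK none and explicit NOT NULL columns excluded).
Total: 4 + 5 = 9.

9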